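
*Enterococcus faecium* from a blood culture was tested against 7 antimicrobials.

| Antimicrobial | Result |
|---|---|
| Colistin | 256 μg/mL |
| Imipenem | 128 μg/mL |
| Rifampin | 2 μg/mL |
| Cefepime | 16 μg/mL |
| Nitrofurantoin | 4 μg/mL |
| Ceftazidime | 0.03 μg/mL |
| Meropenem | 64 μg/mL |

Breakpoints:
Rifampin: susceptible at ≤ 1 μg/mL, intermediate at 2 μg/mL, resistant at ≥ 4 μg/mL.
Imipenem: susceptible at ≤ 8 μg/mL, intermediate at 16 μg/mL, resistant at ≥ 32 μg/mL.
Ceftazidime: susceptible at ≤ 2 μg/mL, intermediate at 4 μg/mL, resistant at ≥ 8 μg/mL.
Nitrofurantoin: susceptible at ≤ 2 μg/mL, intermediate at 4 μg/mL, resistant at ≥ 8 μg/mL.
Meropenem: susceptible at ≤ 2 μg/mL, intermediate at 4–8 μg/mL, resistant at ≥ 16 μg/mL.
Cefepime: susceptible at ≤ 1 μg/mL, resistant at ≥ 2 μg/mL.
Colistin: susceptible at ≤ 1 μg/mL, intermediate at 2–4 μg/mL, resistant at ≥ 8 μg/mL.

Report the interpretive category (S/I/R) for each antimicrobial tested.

R, R, I, R, I, S, R

Colistin (256 μg/mL) ≥ 8 μg/mL → resistant
Imipenem: 128 μg/mL is ≥ 32 μg/mL → Resistant
Rifampin 2 μg/mL: = 2 μg/mL — intermediate
Cefepime (16 μg/mL) ≥ 2 μg/mL → resistant
Nitrofurantoin 4 μg/mL: = 4 μg/mL → I
Ceftazidime: 0.03 μg/mL is ≤ 2 μg/mL — susceptible
Meropenem 64 μg/mL: ≥ 16 μg/mL ⇒ R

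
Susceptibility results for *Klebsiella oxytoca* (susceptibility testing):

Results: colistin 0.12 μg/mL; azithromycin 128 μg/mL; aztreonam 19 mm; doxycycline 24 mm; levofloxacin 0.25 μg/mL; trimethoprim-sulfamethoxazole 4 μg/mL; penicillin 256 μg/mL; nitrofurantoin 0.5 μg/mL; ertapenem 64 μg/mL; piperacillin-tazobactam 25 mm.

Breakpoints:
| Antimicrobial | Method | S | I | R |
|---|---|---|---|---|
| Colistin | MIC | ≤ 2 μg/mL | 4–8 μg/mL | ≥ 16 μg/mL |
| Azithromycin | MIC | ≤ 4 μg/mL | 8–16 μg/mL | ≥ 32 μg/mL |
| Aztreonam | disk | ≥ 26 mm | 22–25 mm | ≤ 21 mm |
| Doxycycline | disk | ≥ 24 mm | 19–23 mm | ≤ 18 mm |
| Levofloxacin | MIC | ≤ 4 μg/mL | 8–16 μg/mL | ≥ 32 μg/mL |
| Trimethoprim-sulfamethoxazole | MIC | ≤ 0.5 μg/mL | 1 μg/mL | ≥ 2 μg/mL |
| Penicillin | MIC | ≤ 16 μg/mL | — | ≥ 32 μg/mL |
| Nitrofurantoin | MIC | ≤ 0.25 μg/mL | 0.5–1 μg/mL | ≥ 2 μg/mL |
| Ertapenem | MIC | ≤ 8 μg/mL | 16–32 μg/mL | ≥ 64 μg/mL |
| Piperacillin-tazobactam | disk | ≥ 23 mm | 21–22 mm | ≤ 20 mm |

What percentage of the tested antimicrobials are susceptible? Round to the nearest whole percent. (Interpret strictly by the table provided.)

40%

Colistin 0.12 μg/mL: ≤ 2 μg/mL → Susceptible
Azithromycin: 128 μg/mL is ≥ 32 μg/mL ⇒ resistant
Aztreonam (19 mm) ≤ 21 mm — resistant
Doxycycline 24 mm: ≥ 24 mm — S
Levofloxacin 0.25 μg/mL: ≤ 4 μg/mL — S
Trimethoprim-sulfamethoxazole (4 μg/mL) ≥ 2 μg/mL → Resistant
Penicillin 256 μg/mL: ≥ 32 μg/mL → R
Nitrofurantoin: 0.5 μg/mL is in 0.5–1 μg/mL — I
Ertapenem: 64 μg/mL is ≥ 64 μg/mL ⇒ R
Piperacillin-tazobactam (25 mm) ≥ 23 mm → S
Susceptible: 4/10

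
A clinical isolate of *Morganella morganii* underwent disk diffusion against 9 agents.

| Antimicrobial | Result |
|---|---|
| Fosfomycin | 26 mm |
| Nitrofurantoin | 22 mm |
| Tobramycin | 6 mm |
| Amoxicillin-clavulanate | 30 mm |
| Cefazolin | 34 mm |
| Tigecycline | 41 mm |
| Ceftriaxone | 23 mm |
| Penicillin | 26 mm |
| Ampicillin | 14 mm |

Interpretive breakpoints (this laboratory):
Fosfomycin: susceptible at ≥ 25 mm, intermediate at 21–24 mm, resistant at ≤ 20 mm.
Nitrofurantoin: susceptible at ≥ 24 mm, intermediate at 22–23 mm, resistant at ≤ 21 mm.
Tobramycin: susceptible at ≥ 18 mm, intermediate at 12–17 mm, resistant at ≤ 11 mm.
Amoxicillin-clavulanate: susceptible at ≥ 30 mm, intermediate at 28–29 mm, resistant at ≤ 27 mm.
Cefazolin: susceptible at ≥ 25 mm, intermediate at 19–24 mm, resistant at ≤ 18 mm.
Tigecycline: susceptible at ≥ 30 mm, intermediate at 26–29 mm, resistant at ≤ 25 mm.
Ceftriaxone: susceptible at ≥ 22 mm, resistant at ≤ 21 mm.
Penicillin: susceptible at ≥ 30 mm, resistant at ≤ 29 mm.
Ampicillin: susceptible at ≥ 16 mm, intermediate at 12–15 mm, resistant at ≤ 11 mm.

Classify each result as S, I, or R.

S, I, R, S, S, S, S, R, I

Fosfomycin 26 mm: ≥ 25 mm — S
Nitrofurantoin: 22 mm is in 22–23 mm — intermediate
Tobramycin: 6 mm is ≤ 11 mm → R
Amoxicillin-clavulanate 30 mm: ≥ 30 mm → Susceptible
Cefazolin (34 mm) ≥ 25 mm — S
Tigecycline 41 mm: ≥ 30 mm ⇒ susceptible
Ceftriaxone 23 mm: ≥ 22 mm → S
Penicillin: 26 mm is ≤ 29 mm ⇒ Resistant
Ampicillin (14 mm) in 12–15 mm → Intermediate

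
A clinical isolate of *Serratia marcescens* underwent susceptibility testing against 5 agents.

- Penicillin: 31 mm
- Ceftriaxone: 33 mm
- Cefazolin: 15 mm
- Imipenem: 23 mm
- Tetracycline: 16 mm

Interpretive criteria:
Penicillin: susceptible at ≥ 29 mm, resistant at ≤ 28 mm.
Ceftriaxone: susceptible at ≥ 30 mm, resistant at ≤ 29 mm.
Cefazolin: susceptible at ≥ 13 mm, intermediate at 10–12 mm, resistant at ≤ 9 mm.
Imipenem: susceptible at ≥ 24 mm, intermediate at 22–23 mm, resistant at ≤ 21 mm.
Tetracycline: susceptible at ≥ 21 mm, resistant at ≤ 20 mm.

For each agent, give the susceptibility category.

S, S, S, I, R

Penicillin (31 mm) ≥ 29 mm → susceptible
Ceftriaxone: 33 mm is ≥ 30 mm → susceptible
Cefazolin (15 mm) ≥ 13 mm ⇒ S
Imipenem: 23 mm is in 22–23 mm → I
Tetracycline (16 mm) ≤ 20 mm → Resistant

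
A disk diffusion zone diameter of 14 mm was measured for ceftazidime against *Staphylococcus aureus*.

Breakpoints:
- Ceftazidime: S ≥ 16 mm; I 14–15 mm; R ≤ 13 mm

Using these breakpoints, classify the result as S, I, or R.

Ceftazidime 14 mm: in 14–15 mm → I

I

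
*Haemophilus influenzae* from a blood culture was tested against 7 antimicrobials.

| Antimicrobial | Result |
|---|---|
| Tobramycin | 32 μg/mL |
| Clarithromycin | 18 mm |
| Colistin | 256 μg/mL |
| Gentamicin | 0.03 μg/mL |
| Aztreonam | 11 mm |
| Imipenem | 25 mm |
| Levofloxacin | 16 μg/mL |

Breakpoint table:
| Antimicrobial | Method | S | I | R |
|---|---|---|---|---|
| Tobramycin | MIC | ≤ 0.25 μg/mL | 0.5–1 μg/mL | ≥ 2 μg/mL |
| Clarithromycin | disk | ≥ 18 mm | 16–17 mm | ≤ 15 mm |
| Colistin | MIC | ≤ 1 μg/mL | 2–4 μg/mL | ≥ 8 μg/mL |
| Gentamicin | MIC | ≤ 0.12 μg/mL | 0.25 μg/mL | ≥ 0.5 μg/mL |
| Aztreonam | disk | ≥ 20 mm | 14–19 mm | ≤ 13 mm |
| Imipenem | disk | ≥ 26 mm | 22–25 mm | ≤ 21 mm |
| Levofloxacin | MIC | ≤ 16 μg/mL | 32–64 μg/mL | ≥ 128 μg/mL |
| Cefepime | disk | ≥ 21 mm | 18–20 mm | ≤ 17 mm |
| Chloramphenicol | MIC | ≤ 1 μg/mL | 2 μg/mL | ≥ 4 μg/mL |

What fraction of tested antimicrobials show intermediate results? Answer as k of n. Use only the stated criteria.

1 of 7

Tobramycin (32 μg/mL) ≥ 2 μg/mL ⇒ Resistant
Clarithromycin: 18 mm is ≥ 18 mm → susceptible
Colistin: 256 μg/mL is ≥ 8 μg/mL — Resistant
Gentamicin: 0.03 μg/mL is ≤ 0.12 μg/mL — Susceptible
Aztreonam: 11 mm is ≤ 13 mm — R
Imipenem 25 mm: in 22–25 mm ⇒ intermediate
Levofloxacin: 16 μg/mL is ≤ 16 μg/mL ⇒ Susceptible
Intermediate: 1/7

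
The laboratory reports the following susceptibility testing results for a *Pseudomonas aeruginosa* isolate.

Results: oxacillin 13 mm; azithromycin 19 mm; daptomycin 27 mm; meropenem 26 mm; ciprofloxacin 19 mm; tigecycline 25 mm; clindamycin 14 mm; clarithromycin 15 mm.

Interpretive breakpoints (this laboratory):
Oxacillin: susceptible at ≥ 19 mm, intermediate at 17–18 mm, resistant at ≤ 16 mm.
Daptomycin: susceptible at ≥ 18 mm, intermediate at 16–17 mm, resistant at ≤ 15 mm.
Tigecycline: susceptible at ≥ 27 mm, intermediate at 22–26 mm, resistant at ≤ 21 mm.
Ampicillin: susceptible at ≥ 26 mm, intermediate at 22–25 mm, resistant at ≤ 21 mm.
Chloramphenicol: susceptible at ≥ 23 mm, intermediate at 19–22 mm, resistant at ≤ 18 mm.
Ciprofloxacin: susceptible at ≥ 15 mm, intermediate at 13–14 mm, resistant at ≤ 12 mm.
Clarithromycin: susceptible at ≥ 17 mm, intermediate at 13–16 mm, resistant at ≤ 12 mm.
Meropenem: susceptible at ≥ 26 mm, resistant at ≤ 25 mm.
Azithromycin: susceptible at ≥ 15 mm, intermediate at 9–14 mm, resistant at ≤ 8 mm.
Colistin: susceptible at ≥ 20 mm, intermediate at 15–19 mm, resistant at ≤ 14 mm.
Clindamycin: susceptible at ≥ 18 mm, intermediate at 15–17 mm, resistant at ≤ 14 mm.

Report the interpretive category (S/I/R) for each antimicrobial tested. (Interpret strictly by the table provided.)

Oxacillin 13 mm: ≤ 16 mm → resistant
Azithromycin 19 mm: ≥ 15 mm ⇒ Susceptible
Daptomycin: 27 mm is ≥ 18 mm → S
Meropenem 26 mm: ≥ 26 mm → Susceptible
Ciprofloxacin (19 mm) ≥ 15 mm → Susceptible
Tigecycline 25 mm: in 22–26 mm — Intermediate
Clindamycin (14 mm) ≤ 14 mm — Resistant
Clarithromycin 15 mm: in 13–16 mm → Intermediate

R, S, S, S, S, I, R, I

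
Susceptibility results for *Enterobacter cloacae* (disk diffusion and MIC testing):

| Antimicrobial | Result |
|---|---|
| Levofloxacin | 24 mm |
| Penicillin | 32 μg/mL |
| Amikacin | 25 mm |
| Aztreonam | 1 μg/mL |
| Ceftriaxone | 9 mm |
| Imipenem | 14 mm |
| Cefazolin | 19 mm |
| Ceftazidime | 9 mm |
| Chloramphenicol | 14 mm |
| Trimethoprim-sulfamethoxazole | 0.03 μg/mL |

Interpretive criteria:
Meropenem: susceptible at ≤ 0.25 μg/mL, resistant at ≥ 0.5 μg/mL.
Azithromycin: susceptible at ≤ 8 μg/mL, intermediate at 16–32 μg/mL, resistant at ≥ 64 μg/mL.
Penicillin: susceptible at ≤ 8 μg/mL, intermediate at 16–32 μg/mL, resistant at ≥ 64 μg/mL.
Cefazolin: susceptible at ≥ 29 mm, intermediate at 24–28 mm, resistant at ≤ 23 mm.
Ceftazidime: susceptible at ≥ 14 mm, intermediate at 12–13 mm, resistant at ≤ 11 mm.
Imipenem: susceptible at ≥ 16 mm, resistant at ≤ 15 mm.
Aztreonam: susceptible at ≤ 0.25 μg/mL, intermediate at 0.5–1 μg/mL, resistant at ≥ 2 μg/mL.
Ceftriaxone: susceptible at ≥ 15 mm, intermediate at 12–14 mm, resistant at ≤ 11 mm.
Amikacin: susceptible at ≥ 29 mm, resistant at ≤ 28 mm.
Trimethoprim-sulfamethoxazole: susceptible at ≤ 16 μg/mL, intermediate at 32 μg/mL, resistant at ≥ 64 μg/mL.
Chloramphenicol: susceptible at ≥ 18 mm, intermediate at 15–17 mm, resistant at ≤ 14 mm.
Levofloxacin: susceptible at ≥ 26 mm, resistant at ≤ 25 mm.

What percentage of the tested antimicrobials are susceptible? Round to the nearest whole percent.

Levofloxacin: 24 mm is ≤ 25 mm — resistant
Penicillin (32 μg/mL) in 16–32 μg/mL ⇒ Intermediate
Amikacin (25 mm) ≤ 28 mm — Resistant
Aztreonam: 1 μg/mL is in 0.5–1 μg/mL ⇒ Intermediate
Ceftriaxone: 9 mm is ≤ 11 mm ⇒ resistant
Imipenem (14 mm) ≤ 15 mm → Resistant
Cefazolin 19 mm: ≤ 23 mm ⇒ Resistant
Ceftazidime (9 mm) ≤ 11 mm → Resistant
Chloramphenicol 14 mm: ≤ 14 mm ⇒ Resistant
Trimethoprim-sulfamethoxazole: 0.03 μg/mL is ≤ 16 μg/mL — susceptible
Susceptible: 1/10

10%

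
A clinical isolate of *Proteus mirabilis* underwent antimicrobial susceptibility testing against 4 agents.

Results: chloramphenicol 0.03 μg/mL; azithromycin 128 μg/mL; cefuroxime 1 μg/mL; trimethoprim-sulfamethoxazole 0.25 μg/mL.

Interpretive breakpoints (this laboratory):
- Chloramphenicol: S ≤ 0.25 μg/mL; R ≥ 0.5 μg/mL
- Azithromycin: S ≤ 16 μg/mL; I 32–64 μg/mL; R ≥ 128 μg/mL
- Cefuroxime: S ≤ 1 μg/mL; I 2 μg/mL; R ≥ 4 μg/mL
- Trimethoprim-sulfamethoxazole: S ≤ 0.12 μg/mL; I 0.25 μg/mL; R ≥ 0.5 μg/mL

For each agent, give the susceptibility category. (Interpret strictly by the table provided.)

S, R, S, I

Chloramphenicol (0.03 μg/mL) ≤ 0.25 μg/mL ⇒ Susceptible
Azithromycin 128 μg/mL: ≥ 128 μg/mL ⇒ Resistant
Cefuroxime 1 μg/mL: ≤ 1 μg/mL → Susceptible
Trimethoprim-sulfamethoxazole (0.25 μg/mL) = 0.25 μg/mL ⇒ Intermediate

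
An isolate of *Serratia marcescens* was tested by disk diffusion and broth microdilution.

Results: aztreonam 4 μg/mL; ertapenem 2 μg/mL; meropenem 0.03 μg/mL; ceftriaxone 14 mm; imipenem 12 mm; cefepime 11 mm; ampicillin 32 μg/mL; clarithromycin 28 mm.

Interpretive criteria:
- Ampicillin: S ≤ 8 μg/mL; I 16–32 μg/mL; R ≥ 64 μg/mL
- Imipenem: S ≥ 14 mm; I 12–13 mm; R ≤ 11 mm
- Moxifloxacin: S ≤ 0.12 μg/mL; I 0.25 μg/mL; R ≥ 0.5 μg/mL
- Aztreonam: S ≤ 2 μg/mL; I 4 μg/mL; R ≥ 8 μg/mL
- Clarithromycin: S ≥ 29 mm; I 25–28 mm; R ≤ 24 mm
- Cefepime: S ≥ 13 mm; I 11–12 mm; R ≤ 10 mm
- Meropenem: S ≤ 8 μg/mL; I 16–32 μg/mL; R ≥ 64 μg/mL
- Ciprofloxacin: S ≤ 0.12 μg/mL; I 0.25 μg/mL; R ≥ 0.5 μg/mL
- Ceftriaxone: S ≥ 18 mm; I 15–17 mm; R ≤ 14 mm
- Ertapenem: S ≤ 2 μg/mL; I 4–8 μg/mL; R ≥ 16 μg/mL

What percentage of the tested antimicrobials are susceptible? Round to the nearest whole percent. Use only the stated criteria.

25%

Aztreonam 4 μg/mL: = 4 μg/mL ⇒ Intermediate
Ertapenem (2 μg/mL) ≤ 2 μg/mL → S
Meropenem: 0.03 μg/mL is ≤ 8 μg/mL — Susceptible
Ceftriaxone 14 mm: ≤ 14 mm ⇒ resistant
Imipenem: 12 mm is in 12–13 mm ⇒ I
Cefepime 11 mm: in 11–12 mm → I
Ampicillin: 32 μg/mL is in 16–32 μg/mL ⇒ I
Clarithromycin: 28 mm is in 25–28 mm — Intermediate
Susceptible: 2/8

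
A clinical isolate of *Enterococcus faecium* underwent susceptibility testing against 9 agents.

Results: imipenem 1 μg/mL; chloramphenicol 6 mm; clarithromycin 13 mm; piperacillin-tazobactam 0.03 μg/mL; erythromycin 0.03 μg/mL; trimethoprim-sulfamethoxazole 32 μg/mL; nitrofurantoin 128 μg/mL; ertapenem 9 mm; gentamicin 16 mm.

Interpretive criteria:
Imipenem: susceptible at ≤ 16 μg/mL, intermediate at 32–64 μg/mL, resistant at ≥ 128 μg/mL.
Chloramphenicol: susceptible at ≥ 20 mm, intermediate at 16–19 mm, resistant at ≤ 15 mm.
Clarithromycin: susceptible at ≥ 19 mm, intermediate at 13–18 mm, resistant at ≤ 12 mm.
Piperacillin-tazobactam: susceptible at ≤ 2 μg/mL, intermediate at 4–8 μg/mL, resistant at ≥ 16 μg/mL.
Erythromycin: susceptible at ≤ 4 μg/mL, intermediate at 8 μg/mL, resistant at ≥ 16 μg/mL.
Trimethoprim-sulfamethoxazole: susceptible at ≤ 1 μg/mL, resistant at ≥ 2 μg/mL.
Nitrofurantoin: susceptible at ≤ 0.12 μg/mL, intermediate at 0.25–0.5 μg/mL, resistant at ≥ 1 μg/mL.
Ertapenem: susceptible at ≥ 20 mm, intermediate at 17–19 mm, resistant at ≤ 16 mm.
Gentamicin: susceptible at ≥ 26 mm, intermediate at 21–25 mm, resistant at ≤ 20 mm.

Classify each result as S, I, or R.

Imipenem (1 μg/mL) ≤ 16 μg/mL → S
Chloramphenicol 6 mm: ≤ 15 mm ⇒ resistant
Clarithromycin 13 mm: in 13–18 mm ⇒ Intermediate
Piperacillin-tazobactam 0.03 μg/mL: ≤ 2 μg/mL → S
Erythromycin (0.03 μg/mL) ≤ 4 μg/mL — susceptible
Trimethoprim-sulfamethoxazole 32 μg/mL: ≥ 2 μg/mL — resistant
Nitrofurantoin (128 μg/mL) ≥ 1 μg/mL ⇒ Resistant
Ertapenem 9 mm: ≤ 16 mm — resistant
Gentamicin 16 mm: ≤ 20 mm — resistant

S, R, I, S, S, R, R, R, R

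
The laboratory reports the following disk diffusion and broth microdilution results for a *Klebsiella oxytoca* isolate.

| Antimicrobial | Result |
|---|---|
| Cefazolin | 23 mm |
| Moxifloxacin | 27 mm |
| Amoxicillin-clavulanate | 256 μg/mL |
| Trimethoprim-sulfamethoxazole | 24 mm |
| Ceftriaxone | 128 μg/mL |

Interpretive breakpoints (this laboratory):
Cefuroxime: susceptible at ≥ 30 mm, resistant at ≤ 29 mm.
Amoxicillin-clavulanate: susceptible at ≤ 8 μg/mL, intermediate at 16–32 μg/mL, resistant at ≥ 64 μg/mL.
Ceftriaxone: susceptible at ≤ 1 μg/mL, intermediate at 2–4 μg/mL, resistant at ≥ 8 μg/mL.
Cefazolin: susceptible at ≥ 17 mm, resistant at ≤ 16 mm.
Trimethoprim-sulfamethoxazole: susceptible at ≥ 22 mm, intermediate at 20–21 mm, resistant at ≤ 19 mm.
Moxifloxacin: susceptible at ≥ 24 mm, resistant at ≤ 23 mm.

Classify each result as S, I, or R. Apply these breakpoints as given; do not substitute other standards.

Cefazolin: 23 mm is ≥ 17 mm — S
Moxifloxacin 27 mm: ≥ 24 mm — susceptible
Amoxicillin-clavulanate: 256 μg/mL is ≥ 64 μg/mL — resistant
Trimethoprim-sulfamethoxazole: 24 mm is ≥ 22 mm — Susceptible
Ceftriaxone (128 μg/mL) ≥ 8 μg/mL ⇒ resistant

S, S, R, S, R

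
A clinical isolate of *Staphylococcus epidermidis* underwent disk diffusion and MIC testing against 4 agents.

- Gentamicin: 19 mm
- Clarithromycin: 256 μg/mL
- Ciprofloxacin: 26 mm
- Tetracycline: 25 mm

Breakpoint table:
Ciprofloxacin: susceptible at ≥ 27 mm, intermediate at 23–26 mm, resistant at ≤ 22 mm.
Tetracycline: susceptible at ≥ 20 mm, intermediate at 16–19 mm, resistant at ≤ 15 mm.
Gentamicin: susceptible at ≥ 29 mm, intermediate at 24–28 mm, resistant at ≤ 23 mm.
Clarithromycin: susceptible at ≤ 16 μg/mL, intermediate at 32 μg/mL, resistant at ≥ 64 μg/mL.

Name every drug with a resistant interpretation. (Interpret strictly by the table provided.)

Gentamicin (19 mm) ≤ 23 mm — resistant
Clarithromycin 256 μg/mL: ≥ 64 μg/mL — Resistant
Ciprofloxacin 26 mm: in 23–26 mm ⇒ intermediate
Tetracycline 25 mm: ≥ 20 mm → S

gentamicin, clarithromycin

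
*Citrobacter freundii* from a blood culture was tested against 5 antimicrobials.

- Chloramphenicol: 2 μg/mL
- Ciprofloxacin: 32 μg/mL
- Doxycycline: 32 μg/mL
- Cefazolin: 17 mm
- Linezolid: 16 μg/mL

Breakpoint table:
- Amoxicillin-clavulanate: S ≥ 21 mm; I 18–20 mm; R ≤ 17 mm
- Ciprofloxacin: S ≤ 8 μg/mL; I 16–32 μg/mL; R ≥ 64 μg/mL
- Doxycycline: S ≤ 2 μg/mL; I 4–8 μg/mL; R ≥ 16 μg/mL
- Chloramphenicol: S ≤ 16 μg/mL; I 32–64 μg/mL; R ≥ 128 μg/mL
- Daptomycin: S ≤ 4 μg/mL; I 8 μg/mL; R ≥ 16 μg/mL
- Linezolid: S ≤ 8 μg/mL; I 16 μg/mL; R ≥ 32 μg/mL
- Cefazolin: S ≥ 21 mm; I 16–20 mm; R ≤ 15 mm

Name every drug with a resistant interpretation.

Chloramphenicol (2 μg/mL) ≤ 16 μg/mL ⇒ S
Ciprofloxacin: 32 μg/mL is in 16–32 μg/mL → intermediate
Doxycycline (32 μg/mL) ≥ 16 μg/mL → Resistant
Cefazolin: 17 mm is in 16–20 mm → Intermediate
Linezolid (16 μg/mL) = 16 μg/mL — I

doxycycline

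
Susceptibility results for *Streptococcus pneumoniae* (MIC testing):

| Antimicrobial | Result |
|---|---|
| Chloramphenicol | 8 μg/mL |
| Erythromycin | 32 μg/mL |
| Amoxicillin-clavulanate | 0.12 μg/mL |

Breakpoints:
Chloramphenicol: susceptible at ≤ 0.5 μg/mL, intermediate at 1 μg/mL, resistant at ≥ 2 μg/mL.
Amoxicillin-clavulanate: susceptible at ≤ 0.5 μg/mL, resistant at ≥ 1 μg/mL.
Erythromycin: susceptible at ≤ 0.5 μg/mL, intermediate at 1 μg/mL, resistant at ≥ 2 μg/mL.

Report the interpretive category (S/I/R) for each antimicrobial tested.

R, R, S

Chloramphenicol (8 μg/mL) ≥ 2 μg/mL → R
Erythromycin 32 μg/mL: ≥ 2 μg/mL → resistant
Amoxicillin-clavulanate: 0.12 μg/mL is ≤ 0.5 μg/mL — Susceptible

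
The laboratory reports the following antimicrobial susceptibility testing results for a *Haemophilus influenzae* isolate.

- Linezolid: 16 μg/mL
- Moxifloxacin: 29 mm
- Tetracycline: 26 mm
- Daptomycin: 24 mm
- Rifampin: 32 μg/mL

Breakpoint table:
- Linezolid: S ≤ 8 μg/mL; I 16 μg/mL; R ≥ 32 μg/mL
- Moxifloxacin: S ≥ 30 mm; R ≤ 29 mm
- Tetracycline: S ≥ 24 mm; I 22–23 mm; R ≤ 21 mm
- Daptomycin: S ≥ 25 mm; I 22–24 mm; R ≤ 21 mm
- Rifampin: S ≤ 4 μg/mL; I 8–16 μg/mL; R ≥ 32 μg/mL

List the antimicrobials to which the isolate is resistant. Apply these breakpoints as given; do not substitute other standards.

moxifloxacin, rifampin

Linezolid: 16 μg/mL is = 16 μg/mL → Intermediate
Moxifloxacin (29 mm) ≤ 29 mm — Resistant
Tetracycline (26 mm) ≥ 24 mm — S
Daptomycin: 24 mm is in 22–24 mm ⇒ I
Rifampin: 32 μg/mL is ≥ 32 μg/mL — Resistant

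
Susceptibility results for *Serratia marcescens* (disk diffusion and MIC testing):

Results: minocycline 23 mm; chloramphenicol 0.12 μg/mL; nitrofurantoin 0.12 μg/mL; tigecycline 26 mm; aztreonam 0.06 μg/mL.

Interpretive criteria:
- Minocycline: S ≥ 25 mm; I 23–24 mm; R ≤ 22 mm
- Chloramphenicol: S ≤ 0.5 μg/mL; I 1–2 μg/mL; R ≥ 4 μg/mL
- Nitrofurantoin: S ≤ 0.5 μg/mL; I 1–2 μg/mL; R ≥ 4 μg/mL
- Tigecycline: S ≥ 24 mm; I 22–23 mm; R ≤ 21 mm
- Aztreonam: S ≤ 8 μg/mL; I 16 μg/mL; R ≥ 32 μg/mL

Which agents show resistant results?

none

Minocycline: 23 mm is in 23–24 mm — Intermediate
Chloramphenicol (0.12 μg/mL) ≤ 0.5 μg/mL → S
Nitrofurantoin: 0.12 μg/mL is ≤ 0.5 μg/mL ⇒ Susceptible
Tigecycline: 26 mm is ≥ 24 mm ⇒ Susceptible
Aztreonam 0.06 μg/mL: ≤ 8 μg/mL → Susceptible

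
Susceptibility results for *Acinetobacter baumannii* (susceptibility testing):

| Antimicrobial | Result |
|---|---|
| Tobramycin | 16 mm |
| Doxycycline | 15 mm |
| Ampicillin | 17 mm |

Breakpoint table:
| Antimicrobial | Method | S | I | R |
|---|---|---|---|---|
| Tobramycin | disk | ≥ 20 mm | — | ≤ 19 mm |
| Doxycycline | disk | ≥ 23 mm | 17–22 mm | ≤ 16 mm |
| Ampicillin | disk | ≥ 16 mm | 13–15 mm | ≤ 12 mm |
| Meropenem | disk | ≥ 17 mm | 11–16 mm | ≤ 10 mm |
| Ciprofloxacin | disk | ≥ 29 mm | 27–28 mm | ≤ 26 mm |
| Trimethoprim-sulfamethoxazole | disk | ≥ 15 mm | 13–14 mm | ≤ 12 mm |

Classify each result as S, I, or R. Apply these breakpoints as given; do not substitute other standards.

R, R, S

Tobramycin (16 mm) ≤ 19 mm — Resistant
Doxycycline: 15 mm is ≤ 16 mm → Resistant
Ampicillin: 17 mm is ≥ 16 mm — susceptible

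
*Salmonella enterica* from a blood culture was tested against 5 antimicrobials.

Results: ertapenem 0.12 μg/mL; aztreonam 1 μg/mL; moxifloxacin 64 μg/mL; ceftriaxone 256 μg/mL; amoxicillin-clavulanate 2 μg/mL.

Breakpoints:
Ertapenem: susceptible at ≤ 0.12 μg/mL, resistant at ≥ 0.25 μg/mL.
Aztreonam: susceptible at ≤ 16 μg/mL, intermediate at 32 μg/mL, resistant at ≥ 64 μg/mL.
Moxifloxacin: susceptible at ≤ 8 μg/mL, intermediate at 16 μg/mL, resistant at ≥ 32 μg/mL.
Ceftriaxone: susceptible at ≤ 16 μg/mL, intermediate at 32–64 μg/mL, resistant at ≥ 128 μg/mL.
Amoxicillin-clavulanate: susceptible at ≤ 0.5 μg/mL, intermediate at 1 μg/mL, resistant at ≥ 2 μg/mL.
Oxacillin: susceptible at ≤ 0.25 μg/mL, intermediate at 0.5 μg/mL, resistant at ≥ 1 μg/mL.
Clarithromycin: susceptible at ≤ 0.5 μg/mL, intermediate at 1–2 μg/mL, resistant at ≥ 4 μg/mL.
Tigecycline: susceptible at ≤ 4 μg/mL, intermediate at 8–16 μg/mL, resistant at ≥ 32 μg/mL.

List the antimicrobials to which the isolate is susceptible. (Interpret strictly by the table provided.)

ertapenem, aztreonam

Ertapenem: 0.12 μg/mL is ≤ 0.12 μg/mL → S
Aztreonam 1 μg/mL: ≤ 16 μg/mL → susceptible
Moxifloxacin (64 μg/mL) ≥ 32 μg/mL → Resistant
Ceftriaxone (256 μg/mL) ≥ 128 μg/mL ⇒ Resistant
Amoxicillin-clavulanate: 2 μg/mL is ≥ 2 μg/mL → R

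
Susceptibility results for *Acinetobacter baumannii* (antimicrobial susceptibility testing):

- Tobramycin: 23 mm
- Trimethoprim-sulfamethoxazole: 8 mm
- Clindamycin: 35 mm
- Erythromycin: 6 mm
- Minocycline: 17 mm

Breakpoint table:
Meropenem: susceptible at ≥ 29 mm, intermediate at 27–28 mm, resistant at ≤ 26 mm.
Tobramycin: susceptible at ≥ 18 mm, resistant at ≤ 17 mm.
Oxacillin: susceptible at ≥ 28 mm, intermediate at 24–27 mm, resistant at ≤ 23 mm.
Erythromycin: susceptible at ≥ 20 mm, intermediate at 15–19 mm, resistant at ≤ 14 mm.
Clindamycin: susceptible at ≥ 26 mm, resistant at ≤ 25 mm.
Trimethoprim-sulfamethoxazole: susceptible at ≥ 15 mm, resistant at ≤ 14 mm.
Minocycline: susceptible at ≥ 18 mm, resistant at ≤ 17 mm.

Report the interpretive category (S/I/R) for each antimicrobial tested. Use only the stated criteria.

Tobramycin: 23 mm is ≥ 18 mm → susceptible
Trimethoprim-sulfamethoxazole: 8 mm is ≤ 14 mm → Resistant
Clindamycin 35 mm: ≥ 26 mm ⇒ Susceptible
Erythromycin (6 mm) ≤ 14 mm ⇒ R
Minocycline 17 mm: ≤ 17 mm ⇒ Resistant

S, R, S, R, R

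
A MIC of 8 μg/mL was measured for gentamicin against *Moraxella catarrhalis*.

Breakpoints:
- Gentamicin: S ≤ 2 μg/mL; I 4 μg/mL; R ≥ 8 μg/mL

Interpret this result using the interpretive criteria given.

R

Gentamicin (8 μg/mL) ≥ 8 μg/mL — resistant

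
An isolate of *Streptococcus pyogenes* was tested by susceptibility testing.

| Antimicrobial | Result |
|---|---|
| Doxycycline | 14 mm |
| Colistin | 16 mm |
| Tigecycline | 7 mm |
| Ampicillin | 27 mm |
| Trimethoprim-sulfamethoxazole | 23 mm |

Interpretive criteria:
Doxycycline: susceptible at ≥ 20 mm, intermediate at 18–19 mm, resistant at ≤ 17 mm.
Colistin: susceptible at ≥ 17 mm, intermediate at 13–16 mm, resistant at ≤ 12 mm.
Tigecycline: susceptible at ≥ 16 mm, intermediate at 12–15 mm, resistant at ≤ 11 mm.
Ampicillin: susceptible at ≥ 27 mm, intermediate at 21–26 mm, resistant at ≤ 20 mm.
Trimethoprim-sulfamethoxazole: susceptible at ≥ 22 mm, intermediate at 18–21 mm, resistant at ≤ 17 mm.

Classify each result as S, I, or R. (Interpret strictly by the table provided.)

Doxycycline (14 mm) ≤ 17 mm → R
Colistin 16 mm: in 13–16 mm — I
Tigecycline: 7 mm is ≤ 11 mm → resistant
Ampicillin: 27 mm is ≥ 27 mm ⇒ S
Trimethoprim-sulfamethoxazole: 23 mm is ≥ 22 mm — S

R, I, R, S, S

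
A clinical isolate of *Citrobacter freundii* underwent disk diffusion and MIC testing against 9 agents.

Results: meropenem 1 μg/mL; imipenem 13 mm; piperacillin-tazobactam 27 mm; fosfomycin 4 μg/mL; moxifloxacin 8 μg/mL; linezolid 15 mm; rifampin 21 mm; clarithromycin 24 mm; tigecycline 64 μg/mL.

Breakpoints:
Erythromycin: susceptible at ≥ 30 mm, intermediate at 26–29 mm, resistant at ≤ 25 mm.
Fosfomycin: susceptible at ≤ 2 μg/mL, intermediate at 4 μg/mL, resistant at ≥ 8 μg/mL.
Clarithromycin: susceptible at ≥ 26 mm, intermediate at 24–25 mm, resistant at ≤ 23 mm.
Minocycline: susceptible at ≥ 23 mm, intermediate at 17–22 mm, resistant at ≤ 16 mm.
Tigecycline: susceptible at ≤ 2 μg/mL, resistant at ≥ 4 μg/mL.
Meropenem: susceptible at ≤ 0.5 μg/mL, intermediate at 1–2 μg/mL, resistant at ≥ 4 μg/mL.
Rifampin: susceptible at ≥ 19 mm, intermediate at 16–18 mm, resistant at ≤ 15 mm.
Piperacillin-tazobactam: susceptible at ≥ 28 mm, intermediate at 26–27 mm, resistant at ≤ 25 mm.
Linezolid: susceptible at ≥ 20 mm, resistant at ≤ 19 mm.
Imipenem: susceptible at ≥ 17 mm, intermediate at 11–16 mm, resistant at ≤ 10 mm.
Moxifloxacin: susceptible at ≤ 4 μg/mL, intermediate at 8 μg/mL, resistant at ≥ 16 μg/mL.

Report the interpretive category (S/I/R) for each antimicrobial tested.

Meropenem 1 μg/mL: in 1–2 μg/mL — intermediate
Imipenem (13 mm) in 11–16 mm — I
Piperacillin-tazobactam: 27 mm is in 26–27 mm — intermediate
Fosfomycin: 4 μg/mL is = 4 μg/mL ⇒ I
Moxifloxacin: 8 μg/mL is = 8 μg/mL ⇒ Intermediate
Linezolid (15 mm) ≤ 19 mm → resistant
Rifampin: 21 mm is ≥ 19 mm → susceptible
Clarithromycin (24 mm) in 24–25 mm — Intermediate
Tigecycline (64 μg/mL) ≥ 4 μg/mL ⇒ R

I, I, I, I, I, R, S, I, R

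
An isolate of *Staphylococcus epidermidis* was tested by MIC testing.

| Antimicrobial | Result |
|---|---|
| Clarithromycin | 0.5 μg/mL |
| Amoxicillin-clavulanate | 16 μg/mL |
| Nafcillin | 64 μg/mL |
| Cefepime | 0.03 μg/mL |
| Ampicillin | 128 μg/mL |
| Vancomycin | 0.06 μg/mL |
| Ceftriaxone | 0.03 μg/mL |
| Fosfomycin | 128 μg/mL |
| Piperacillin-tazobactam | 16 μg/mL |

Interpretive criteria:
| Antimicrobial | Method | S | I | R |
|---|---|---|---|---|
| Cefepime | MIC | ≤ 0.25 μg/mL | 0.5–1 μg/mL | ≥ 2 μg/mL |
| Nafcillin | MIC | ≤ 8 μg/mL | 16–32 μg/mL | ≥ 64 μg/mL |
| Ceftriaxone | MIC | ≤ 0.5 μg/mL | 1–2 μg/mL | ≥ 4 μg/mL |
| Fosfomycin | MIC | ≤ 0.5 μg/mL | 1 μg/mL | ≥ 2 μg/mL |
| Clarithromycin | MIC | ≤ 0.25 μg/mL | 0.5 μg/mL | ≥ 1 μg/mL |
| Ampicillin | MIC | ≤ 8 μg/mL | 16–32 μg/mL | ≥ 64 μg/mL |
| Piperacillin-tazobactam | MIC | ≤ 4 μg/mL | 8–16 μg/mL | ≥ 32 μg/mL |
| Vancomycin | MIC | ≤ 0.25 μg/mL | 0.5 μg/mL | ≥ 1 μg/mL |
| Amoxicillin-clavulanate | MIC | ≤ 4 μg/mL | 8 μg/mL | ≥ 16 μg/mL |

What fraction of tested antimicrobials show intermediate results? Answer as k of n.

Clarithromycin: 0.5 μg/mL is = 0.5 μg/mL — Intermediate
Amoxicillin-clavulanate: 16 μg/mL is ≥ 16 μg/mL ⇒ Resistant
Nafcillin (64 μg/mL) ≥ 64 μg/mL — Resistant
Cefepime 0.03 μg/mL: ≤ 0.25 μg/mL — S
Ampicillin: 128 μg/mL is ≥ 64 μg/mL → R
Vancomycin: 0.06 μg/mL is ≤ 0.25 μg/mL — susceptible
Ceftriaxone (0.03 μg/mL) ≤ 0.5 μg/mL ⇒ Susceptible
Fosfomycin (128 μg/mL) ≥ 2 μg/mL → Resistant
Piperacillin-tazobactam: 16 μg/mL is in 8–16 μg/mL ⇒ Intermediate
Intermediate: 2/9

2 of 9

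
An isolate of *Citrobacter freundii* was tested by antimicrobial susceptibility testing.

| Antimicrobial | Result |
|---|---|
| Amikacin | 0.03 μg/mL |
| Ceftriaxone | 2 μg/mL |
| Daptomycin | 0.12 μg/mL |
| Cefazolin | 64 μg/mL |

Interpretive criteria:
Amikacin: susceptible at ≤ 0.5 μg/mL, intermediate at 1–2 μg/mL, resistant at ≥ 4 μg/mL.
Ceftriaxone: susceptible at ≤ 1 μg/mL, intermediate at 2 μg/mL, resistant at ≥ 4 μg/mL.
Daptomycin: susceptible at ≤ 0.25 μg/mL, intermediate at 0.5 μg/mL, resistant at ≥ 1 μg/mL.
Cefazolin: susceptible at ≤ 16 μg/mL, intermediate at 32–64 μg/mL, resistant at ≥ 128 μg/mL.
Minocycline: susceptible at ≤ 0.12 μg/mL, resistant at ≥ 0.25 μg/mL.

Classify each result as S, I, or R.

Amikacin: 0.03 μg/mL is ≤ 0.5 μg/mL ⇒ susceptible
Ceftriaxone 2 μg/mL: = 2 μg/mL ⇒ I
Daptomycin 0.12 μg/mL: ≤ 0.25 μg/mL ⇒ S
Cefazolin 64 μg/mL: in 32–64 μg/mL — Intermediate

S, I, S, I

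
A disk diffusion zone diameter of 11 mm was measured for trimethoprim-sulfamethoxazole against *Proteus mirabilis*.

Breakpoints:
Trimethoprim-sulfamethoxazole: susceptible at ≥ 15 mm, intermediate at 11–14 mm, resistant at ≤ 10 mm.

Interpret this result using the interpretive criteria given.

Intermediate

Trimethoprim-sulfamethoxazole: 11 mm is in 11–14 mm — Intermediate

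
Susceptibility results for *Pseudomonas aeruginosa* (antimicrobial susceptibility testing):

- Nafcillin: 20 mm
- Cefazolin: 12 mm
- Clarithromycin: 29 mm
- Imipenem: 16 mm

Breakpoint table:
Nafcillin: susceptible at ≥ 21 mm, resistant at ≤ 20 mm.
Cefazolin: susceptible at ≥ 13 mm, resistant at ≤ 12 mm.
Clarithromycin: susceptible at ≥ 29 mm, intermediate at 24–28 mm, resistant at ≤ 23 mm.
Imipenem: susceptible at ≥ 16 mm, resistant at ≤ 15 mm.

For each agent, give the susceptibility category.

Nafcillin (20 mm) ≤ 20 mm — Resistant
Cefazolin: 12 mm is ≤ 12 mm ⇒ R
Clarithromycin (29 mm) ≥ 29 mm — Susceptible
Imipenem: 16 mm is ≥ 16 mm ⇒ susceptible

R, R, S, S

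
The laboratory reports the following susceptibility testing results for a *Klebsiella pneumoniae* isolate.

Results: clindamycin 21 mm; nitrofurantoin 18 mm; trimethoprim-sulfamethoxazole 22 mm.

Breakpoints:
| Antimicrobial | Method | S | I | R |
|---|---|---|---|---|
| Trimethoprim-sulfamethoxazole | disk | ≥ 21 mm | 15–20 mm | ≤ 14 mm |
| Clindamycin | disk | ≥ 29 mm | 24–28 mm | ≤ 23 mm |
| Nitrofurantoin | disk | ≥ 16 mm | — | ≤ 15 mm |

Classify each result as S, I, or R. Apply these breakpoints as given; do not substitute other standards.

Clindamycin: 21 mm is ≤ 23 mm → Resistant
Nitrofurantoin 18 mm: ≥ 16 mm → susceptible
Trimethoprim-sulfamethoxazole 22 mm: ≥ 21 mm → S

R, S, S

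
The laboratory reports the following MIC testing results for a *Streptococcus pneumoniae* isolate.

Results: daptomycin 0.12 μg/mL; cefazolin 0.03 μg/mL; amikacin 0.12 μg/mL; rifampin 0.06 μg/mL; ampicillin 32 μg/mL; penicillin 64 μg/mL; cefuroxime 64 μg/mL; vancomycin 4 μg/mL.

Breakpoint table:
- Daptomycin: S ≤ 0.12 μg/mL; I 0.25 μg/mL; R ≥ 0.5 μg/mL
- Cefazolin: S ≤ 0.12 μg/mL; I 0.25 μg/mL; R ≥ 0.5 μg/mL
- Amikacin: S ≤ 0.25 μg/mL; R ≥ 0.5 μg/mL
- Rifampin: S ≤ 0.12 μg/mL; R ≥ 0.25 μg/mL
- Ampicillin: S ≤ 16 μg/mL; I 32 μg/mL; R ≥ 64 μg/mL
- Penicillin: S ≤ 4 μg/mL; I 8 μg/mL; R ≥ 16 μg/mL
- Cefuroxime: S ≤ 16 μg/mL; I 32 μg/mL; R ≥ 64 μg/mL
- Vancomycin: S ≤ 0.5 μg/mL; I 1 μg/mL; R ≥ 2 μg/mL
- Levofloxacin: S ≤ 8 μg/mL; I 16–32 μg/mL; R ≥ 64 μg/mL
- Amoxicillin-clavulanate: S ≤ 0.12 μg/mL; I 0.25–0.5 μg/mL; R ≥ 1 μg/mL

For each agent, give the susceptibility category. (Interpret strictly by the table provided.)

S, S, S, S, I, R, R, R

Daptomycin 0.12 μg/mL: ≤ 0.12 μg/mL → S
Cefazolin 0.03 μg/mL: ≤ 0.12 μg/mL → S
Amikacin 0.12 μg/mL: ≤ 0.25 μg/mL ⇒ susceptible
Rifampin (0.06 μg/mL) ≤ 0.12 μg/mL — S
Ampicillin (32 μg/mL) = 32 μg/mL ⇒ I
Penicillin 64 μg/mL: ≥ 16 μg/mL → Resistant
Cefuroxime 64 μg/mL: ≥ 64 μg/mL — resistant
Vancomycin (4 μg/mL) ≥ 2 μg/mL — resistant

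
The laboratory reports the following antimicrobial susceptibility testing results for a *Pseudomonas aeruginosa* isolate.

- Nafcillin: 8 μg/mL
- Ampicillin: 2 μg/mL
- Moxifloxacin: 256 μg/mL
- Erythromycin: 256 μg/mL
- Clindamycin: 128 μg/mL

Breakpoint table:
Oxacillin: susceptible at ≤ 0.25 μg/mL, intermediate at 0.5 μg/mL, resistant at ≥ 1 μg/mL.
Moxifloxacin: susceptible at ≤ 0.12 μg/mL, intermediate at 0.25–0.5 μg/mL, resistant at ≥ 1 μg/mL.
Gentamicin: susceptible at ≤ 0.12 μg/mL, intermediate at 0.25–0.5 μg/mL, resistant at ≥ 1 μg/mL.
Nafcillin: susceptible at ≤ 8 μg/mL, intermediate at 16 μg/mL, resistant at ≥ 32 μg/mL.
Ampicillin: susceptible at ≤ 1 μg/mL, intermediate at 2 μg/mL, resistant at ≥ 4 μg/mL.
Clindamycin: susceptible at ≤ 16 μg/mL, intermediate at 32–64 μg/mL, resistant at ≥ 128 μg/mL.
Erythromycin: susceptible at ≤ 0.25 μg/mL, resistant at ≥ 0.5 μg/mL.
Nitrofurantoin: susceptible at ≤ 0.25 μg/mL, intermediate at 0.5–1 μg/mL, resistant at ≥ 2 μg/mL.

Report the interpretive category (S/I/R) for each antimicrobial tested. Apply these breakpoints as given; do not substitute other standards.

S, I, R, R, R

Nafcillin 8 μg/mL: ≤ 8 μg/mL — Susceptible
Ampicillin 2 μg/mL: = 2 μg/mL — Intermediate
Moxifloxacin (256 μg/mL) ≥ 1 μg/mL — resistant
Erythromycin 256 μg/mL: ≥ 0.5 μg/mL — resistant
Clindamycin 128 μg/mL: ≥ 128 μg/mL ⇒ R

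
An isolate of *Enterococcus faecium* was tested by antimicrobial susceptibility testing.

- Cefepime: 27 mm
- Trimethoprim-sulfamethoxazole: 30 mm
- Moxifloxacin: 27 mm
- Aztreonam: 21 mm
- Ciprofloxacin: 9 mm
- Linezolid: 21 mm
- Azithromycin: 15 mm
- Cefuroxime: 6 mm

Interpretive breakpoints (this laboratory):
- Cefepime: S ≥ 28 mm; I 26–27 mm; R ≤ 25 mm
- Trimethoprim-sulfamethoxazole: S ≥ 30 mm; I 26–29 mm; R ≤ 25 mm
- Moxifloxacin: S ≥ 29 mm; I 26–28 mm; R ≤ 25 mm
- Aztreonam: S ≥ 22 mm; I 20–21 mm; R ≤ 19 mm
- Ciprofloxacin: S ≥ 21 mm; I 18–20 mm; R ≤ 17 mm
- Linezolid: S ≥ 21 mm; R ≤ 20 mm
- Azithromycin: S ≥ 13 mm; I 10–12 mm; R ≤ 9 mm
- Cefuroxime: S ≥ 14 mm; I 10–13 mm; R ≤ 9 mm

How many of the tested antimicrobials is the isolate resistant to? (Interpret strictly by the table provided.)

Cefepime (27 mm) in 26–27 mm — Intermediate
Trimethoprim-sulfamethoxazole 30 mm: ≥ 30 mm — Susceptible
Moxifloxacin (27 mm) in 26–28 mm ⇒ I
Aztreonam: 21 mm is in 20–21 mm → Intermediate
Ciprofloxacin (9 mm) ≤ 17 mm ⇒ Resistant
Linezolid (21 mm) ≥ 21 mm ⇒ Susceptible
Azithromycin 15 mm: ≥ 13 mm ⇒ Susceptible
Cefuroxime 6 mm: ≤ 9 mm ⇒ R
Resistant: 2

2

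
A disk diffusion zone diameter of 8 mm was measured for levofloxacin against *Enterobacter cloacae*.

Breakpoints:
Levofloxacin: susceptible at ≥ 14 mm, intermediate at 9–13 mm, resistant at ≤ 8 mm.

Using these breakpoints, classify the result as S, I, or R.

R

Levofloxacin: 8 mm is ≤ 8 mm ⇒ resistant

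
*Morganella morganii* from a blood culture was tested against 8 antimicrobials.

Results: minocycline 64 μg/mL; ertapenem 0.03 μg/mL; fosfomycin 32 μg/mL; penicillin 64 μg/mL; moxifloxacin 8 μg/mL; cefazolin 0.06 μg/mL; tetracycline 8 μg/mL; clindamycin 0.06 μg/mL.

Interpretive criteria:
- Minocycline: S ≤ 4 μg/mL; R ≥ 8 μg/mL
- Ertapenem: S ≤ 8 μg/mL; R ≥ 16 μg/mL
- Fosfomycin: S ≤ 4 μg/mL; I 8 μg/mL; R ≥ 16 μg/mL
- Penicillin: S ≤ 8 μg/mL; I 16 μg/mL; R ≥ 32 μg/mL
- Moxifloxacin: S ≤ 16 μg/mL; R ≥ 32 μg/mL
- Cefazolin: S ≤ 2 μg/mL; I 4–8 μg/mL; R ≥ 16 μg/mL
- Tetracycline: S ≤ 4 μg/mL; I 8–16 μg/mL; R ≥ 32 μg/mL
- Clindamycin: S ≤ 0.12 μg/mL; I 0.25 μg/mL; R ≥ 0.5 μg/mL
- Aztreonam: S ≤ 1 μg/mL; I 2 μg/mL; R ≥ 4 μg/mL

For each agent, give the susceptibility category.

Minocycline (64 μg/mL) ≥ 8 μg/mL → Resistant
Ertapenem (0.03 μg/mL) ≤ 8 μg/mL ⇒ Susceptible
Fosfomycin (32 μg/mL) ≥ 16 μg/mL — R
Penicillin 64 μg/mL: ≥ 32 μg/mL → Resistant
Moxifloxacin: 8 μg/mL is ≤ 16 μg/mL — susceptible
Cefazolin: 0.06 μg/mL is ≤ 2 μg/mL — S
Tetracycline: 8 μg/mL is in 8–16 μg/mL → Intermediate
Clindamycin (0.06 μg/mL) ≤ 0.12 μg/mL → Susceptible

R, S, R, R, S, S, I, S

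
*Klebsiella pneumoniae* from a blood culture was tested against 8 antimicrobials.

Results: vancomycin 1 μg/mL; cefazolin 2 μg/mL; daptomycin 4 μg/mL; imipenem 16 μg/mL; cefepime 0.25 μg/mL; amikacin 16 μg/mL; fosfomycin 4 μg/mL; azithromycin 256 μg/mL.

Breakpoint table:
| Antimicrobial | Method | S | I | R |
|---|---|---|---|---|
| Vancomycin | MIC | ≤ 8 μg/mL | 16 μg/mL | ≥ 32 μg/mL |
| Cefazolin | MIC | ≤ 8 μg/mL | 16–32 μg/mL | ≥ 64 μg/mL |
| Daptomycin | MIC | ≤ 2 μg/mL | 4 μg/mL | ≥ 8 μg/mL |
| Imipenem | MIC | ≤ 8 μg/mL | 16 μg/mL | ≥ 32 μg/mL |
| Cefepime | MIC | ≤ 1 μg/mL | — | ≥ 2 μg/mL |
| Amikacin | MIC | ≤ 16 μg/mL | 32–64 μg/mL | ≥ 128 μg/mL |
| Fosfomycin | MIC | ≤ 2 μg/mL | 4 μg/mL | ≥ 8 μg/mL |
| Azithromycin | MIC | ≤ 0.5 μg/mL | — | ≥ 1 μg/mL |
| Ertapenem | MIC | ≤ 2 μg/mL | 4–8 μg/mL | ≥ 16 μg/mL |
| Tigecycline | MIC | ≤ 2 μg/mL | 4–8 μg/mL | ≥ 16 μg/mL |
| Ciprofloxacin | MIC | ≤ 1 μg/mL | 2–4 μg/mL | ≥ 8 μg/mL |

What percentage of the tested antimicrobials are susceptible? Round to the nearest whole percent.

Vancomycin (1 μg/mL) ≤ 8 μg/mL → S
Cefazolin 2 μg/mL: ≤ 8 μg/mL ⇒ S
Daptomycin: 4 μg/mL is = 4 μg/mL → I
Imipenem: 16 μg/mL is = 16 μg/mL — intermediate
Cefepime: 0.25 μg/mL is ≤ 1 μg/mL ⇒ S
Amikacin 16 μg/mL: ≤ 16 μg/mL ⇒ S
Fosfomycin (4 μg/mL) = 4 μg/mL → intermediate
Azithromycin 256 μg/mL: ≥ 1 μg/mL → resistant
Susceptible: 4/8

50%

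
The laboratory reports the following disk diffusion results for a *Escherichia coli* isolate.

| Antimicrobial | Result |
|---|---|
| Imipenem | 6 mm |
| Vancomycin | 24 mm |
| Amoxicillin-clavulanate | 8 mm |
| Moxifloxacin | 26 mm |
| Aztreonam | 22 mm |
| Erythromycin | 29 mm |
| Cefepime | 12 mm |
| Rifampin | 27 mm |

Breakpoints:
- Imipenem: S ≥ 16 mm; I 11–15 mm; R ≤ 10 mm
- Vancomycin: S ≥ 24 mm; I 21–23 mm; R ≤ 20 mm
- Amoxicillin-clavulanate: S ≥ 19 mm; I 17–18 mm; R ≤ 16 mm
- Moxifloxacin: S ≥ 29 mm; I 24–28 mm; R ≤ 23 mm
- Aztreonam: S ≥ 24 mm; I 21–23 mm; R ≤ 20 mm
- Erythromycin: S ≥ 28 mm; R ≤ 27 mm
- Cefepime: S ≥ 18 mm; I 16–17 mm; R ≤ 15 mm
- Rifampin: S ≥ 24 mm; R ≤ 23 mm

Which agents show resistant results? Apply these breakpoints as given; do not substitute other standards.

Imipenem (6 mm) ≤ 10 mm → Resistant
Vancomycin: 24 mm is ≥ 24 mm ⇒ Susceptible
Amoxicillin-clavulanate (8 mm) ≤ 16 mm ⇒ Resistant
Moxifloxacin 26 mm: in 24–28 mm ⇒ intermediate
Aztreonam 22 mm: in 21–23 mm ⇒ intermediate
Erythromycin 29 mm: ≥ 28 mm → Susceptible
Cefepime (12 mm) ≤ 15 mm → resistant
Rifampin (27 mm) ≥ 24 mm → Susceptible

imipenem, amoxicillin-clavulanate, cefepime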